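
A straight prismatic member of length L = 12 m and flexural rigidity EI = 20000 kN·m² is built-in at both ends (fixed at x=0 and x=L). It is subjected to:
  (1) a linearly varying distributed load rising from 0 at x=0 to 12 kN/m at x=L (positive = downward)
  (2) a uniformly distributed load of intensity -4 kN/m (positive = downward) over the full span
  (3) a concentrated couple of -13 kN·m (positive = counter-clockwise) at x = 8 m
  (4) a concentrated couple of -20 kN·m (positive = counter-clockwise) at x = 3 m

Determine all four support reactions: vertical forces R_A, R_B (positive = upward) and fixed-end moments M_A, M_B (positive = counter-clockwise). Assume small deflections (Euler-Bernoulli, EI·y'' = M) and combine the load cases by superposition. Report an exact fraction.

R_A = -2059/360 kN, M_A = 541/60 kN·m, R_B = 10699/360 kN, M_B = -893/20 kN·m

Load 1 — triangular load w₀=12 kN/m (0→w₀ over full span):
  R_A = 3w₀L/20 = 3·12·12/20 = 108/5 kN
  M_A = w₀L²/30 = 12·12²/30 = 288/5 kN·m
  R_B = 7w₀L/20 = 7·12·12/20 = 252/5 kN
  M_B = -w₀L²/20 = -12·12²/20 = -432/5 kN·m
Load 2 — uniform load w=-4 kN/m over full span:
  R_A = wL/2 = (-4)·12/2 = -24 kN
  M_A = wL²/12 = (-4)·12²/12 = -48 kN·m
  R_B = wL/2 = (-4)·12/2 = -24 kN
  M_B = -wL²/12 = -(-4)·12²/12 = 48 kN·m
Load 3 — applied couple M₀=-13 kN·m at a=8 m (b=L-a=4):
  R_A = 6M₀ab/L³ = 6·(-13)·8·4/12³ = -13/9 kN
  M_A = M₀b(2a-b)/L² = (-13)·4·(2·8-4)/12² = -13/3 kN·m
  R_B = -6M₀ab/L³ = -6·(-13)·8·4/12³ = 13/9 kN
  M_B = M₀a(2b-a)/L² = (-13)·8·(2·4-8)/12² = 0 kN·m
Load 4 — applied couple M₀=-20 kN·m at a=3 m (b=L-a=9):
  R_A = 6M₀ab/L³ = 6·(-20)·3·9/12³ = -15/8 kN
  M_A = M₀b(2a-b)/L² = (-20)·9·(2·3-9)/12² = 15/4 kN·m
  R_B = -6M₀ab/L³ = -6·(-20)·3·9/12³ = 15/8 kN
  M_B = M₀a(2b-a)/L² = (-20)·3·(2·9-3)/12² = -25/4 kN·m
Superposition: R_A = -2059/360 kN, M_A = 541/60 kN·m, R_B = 10699/360 kN, M_B = -893/20 kN·m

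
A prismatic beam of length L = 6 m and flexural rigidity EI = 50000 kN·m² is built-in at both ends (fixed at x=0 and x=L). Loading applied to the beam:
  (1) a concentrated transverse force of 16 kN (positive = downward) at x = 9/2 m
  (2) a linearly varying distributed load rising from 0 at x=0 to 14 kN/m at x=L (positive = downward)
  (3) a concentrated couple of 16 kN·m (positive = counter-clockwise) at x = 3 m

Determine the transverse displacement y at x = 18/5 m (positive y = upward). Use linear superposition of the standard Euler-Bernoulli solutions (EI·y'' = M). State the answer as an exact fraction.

Load 1 — point force P=16 kN at a=9/2 m (b=L-a=3/2):
  y_1 = -Pb²x²(3aL-(3a+b)x)/(6L³EI)  [x≤a] = -16·(3/2)²·(18/5)²·(3·(9/2)·6-(3·(9/2)+(3/2))·(18/5))/(6·6³·50000) = -243/1250000 m
Load 2 — triangular load w₀=14 kN/m (0→w₀ over full span):
  y_2 = -w₀x²(L-x)²(x+2L)/(120LEI) = -14·(18/5)²·(6-(18/5))²·((18/5)+2·6)/(120·6·50000) = -22113/48828125 m
Load 3 — applied couple M₀=16 kN·m at a=3 m (b=L-a=3):
  y_3 = (R_Ax³/6 - M_Ax²/2 - M₀(x-a)²/2)/EI  [x>a] with R_A=4, M_A=4 = (4·(18/5)³/6 - 4·(18/5)²/2 - 16·((18/5)-3)²/2)/50000 = 18/390625 m
Superposition: y = Σ y_i = -469683/781250000 m ≈ -0.000601 m

y(18/5) = -469683/781250000 m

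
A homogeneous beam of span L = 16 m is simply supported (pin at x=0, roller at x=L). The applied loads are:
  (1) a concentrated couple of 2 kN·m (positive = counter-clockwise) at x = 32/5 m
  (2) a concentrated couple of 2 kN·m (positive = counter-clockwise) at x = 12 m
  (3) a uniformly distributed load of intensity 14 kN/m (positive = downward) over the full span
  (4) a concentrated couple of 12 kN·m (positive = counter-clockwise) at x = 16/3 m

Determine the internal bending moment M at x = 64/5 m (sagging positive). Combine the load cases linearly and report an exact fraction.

M(64/5) = 7088/25 kN·m

Load 1 — applied couple M₀=2 kN·m at a=32/5 m (b=L-a=48/5):
  M_1 = M₀x/L - M₀  [x>a] = 2·(64/5)/16 - 2 = -2/5 kN·m
Load 2 — applied couple M₀=2 kN·m at a=12 m (b=L-a=4):
  M_2 = M₀x/L - M₀  [x>a] = 2·(64/5)/16 - 2 = -2/5 kN·m
Load 3 — uniform load w=14 kN/m over full span:
  M_3 = wx(L-x)/2 = 14·(64/5)·(16-(64/5))/2 = 7168/25 kN·m
Load 4 — applied couple M₀=12 kN·m at a=16/3 m (b=L-a=32/3):
  M_4 = M₀x/L - M₀  [x>a] = 12·(64/5)/16 - 12 = -12/5 kN·m
Superposition: M = Σ M_i = 7088/25 kN·m ≈ 283.520000 kN·m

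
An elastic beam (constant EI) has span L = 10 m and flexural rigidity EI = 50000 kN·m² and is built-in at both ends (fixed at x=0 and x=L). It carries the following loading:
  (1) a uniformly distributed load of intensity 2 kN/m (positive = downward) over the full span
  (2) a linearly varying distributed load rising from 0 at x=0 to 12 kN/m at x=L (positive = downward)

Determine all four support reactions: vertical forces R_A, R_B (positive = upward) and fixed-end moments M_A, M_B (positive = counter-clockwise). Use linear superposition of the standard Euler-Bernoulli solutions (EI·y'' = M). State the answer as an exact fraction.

Load 1 — uniform load w=2 kN/m over full span:
  R_A = wL/2 = 2·10/2 = 10 kN
  M_A = wL²/12 = 2·10²/12 = 50/3 kN·m
  R_B = wL/2 = 2·10/2 = 10 kN
  M_B = -wL²/12 = -2·10²/12 = -50/3 kN·m
Load 2 — triangular load w₀=12 kN/m (0→w₀ over full span):
  R_A = 3w₀L/20 = 3·12·10/20 = 18 kN
  M_A = w₀L²/30 = 12·10²/30 = 40 kN·m
  R_B = 7w₀L/20 = 7·12·10/20 = 42 kN
  M_B = -w₀L²/20 = -12·10²/20 = -60 kN·m
Superposition: R_A = 28 kN, M_A = 170/3 kN·m, R_B = 52 kN, M_B = -230/3 kN·m

R_A = 28 kN, M_A = 170/3 kN·m, R_B = 52 kN, M_B = -230/3 kN·m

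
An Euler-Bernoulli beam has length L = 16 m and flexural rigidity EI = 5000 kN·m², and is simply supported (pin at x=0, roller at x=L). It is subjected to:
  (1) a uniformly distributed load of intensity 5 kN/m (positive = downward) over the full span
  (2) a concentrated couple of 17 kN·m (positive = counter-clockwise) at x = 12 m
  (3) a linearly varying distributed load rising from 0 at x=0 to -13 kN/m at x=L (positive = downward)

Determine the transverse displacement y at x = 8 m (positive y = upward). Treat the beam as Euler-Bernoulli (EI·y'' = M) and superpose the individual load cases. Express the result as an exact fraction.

y(8) = 269/1250 m

Load 1 — uniform load w=5 kN/m over full span:
  y_1 = -wx(L³-2Lx²+x³)/(24EI) = -5·8·(16³-2·16·8²+8³)/(24·5000) = -64/75 m
Load 2 — applied couple M₀=17 kN·m at a=12 m (b=L-a=4):
  y_2 = (M₀x³/(6L)+C₁x)/EI  [x≤a] with C₁=M₀(3b²-L²)/(6L)=-221/6 = (17·8³/(6·16)+(-221/6)·8)/5000 = -51/1250 m
Load 3 — triangular load w₀=-13 kN/m (0→w₀ over full span):
  y_3 = -w₀x(7L⁴-10L²x²+3x⁴)/(360LEI) = -(-13)·8·(7·16⁴-10·16²·8²+3·8⁴)/(360·16·5000) = 416/375 m
Superposition: y = Σ y_i = 269/1250 m ≈ 0.215200 m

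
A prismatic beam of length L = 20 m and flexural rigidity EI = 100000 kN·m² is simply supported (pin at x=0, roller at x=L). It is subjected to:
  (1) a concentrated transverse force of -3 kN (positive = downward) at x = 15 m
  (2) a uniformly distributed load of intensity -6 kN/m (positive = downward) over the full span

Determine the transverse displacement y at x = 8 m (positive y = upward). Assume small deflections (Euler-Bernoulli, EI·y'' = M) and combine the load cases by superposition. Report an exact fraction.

y(8) = 2443/20000 m

Load 1 — point force P=-3 kN at a=15 m (b=L-a=5):
  y_1 = -Pbx(L²-b²-x²)/(6LEI)  [x≤a] = -(-3)·5·8·(20²-5²-8²)/(6·20·100000) = 311/100000 m
Load 2 — uniform load w=-6 kN/m over full span:
  y_2 = -wx(L³-2Lx²+x³)/(24EI) = -(-6)·8·(20³-2·20·8²+8³)/(24·100000) = 372/3125 m
Superposition: y = Σ y_i = 2443/20000 m ≈ 0.122150 m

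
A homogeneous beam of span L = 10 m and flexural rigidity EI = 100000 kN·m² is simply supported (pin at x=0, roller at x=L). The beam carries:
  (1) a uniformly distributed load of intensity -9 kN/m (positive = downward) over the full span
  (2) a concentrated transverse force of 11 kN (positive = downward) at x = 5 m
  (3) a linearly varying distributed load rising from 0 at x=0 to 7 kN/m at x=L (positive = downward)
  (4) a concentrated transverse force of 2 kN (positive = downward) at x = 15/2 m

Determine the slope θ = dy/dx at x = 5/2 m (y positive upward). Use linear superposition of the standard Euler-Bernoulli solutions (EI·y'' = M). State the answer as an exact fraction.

θ(5/2) = 9143/9216000 rad

Load 1 — uniform load w=-9 kN/m over full span:
  θ_1 = -w(L³-6Lx²+4x³)/(24EI) = -(-9)·(10³-6·10·(5/2)²+4·(5/2)³)/(24·100000) = 33/12800 rad
Load 2 — point force P=11 kN at a=5 m (b=L-a=5):
  θ_2 = -Pb(L²-b²-3x²)/(6LEI)  [x≤a] = -11·5·(10²-5²-3·(5/2)²)/(6·10·100000) = -33/64000 rad
Load 3 — triangular load w₀=7 kN/m (0→w₀ over full span):
  θ_3 = -w₀(7L⁴-30L²x²+15x⁴)/(360LEI) = -7·(7·10⁴-30·10²·(5/2)²+15·(5/2)⁴)/(360·10·100000) = -9289/9216000 rad
Load 4 — point force P=2 kN at a=15/2 m (b=L-a=5/2):
  θ_4 = -Pb(L²-b²-3x²)/(6LEI)  [x≤a] = -2·(5/2)·(10²-(5/2)²-3·(5/2)²)/(6·10·100000) = -1/16000 rad
Superposition: θ = Σ θ_i = 9143/9216000 rad ≈ 0.000992 rad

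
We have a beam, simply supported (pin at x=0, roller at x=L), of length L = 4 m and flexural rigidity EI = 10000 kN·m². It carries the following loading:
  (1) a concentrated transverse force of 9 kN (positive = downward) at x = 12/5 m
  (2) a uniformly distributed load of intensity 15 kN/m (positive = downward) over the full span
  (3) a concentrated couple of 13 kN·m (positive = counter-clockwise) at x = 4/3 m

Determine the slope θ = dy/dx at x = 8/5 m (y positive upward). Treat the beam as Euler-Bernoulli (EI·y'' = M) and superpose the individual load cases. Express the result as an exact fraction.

Load 1 — point force P=9 kN at a=12/5 m (b=L-a=8/5):
  θ_1 = -Pb(L²-b²-3x²)/(6LEI)  [x≤a] = -9·(8/5)·(4²-(8/5)²-3·(8/5)²)/(6·4·10000) = -27/78125 rad
Load 2 — uniform load w=15 kN/m over full span:
  θ_2 = -w(L³-6Lx²+4x³)/(24EI) = -15·(4³-6·4·(8/5)²+4·(8/5)³)/(24·10000) = -37/31250 rad
Load 3 — applied couple M₀=13 kN·m at a=4/3 m (b=L-a=8/3):
  θ_3 = (M₀x²/(2L)-M₀(x-a)+C₁)/EI  [x>a] with C₁=M₀(3b²-L²)/(6L)=26/9 = (13·(8/5)²/(2·4)-13·((8/5)-(4/3))+(26/9))/10000 = 403/1125000 rad
Superposition: θ = Σ θ_i = -6589/5625000 rad ≈ -0.001171 rad

θ(8/5) = -6589/5625000 rad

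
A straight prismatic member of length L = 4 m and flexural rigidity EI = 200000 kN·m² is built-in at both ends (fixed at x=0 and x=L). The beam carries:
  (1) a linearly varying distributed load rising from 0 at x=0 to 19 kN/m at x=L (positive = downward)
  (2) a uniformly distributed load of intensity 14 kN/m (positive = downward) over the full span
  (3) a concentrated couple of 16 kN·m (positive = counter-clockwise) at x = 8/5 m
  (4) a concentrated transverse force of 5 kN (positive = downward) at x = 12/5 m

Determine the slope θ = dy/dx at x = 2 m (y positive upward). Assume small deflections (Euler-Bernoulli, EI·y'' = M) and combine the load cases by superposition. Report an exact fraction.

θ(2) = 49/30000000 rad

Load 1 — triangular load w₀=19 kN/m (0→w₀ over full span):
  θ_1 = -w₀(2x(L-x)(L-2x)(x+2L)+x²(L-x)²)/(120LEI) = -19·(2·2·(4-2)·(4-2·2)·(2+2·4)+2²·(4-2)²)/(120·4·200000) = -19/6000000 rad
Load 2 — uniform load w=14 kN/m over full span:
  θ_2 = -wx(L-x)(L-2x)/(12EI) = -14·2·(4-2)·(4-2·2)/(12·200000) = 0 rad
Load 3 — applied couple M₀=16 kN·m at a=8/5 m (b=L-a=12/5):
  θ_3 = (R_Ax²/2 - M_Ax - M₀(x-a))/EI  [x>a] with R_A=144/25, M_A=48/25 = ((144/25)·2²/2 - (48/25)·2 - 16·(2-(8/5)))/200000 = 1/156250 rad
Load 4 — point force P=5 kN at a=12/5 m (b=L-a=8/5):
  θ_4 = -Pb²x(2aL-(3a+b)x)/(2L³EI)  [x≤a] = -5·(8/5)²·2·(2·(12/5)·4-(3·(12/5)+(8/5))·2)/(2·4³·200000) = -1/625000 rad
Superposition: θ = Σ θ_i = 49/30000000 rad ≈ 0.000002 rad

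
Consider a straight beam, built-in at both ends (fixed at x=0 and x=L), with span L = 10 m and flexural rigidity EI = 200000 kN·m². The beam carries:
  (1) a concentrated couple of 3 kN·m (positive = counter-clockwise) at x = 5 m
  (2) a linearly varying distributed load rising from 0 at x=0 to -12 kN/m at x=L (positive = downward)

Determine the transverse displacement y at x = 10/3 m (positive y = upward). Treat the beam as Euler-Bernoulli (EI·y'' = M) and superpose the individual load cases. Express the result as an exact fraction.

Load 1 — applied couple M₀=3 kN·m at a=5 m (b=L-a=5):
  y_1 = (R_Ax³/6 - M_Ax²/2)/EI  [x≤a] with R_A=9/20, M_A=3/4 = ((9/20)·(10/3)³/6 - (3/4)·(10/3)²/2)/200000 = -1/144000 m
Load 2 — triangular load w₀=-12 kN/m (0→w₀ over full span):
  y_2 = -w₀x²(L-x)²(x+2L)/(120LEI) = -(-12)·(10/3)²·(10-(10/3))²·((10/3)+2·10)/(120·10·200000) = 7/12150 m
Superposition: y = Σ y_i = 2213/3888000 m ≈ 0.000569 m

y(10/3) = 2213/3888000 m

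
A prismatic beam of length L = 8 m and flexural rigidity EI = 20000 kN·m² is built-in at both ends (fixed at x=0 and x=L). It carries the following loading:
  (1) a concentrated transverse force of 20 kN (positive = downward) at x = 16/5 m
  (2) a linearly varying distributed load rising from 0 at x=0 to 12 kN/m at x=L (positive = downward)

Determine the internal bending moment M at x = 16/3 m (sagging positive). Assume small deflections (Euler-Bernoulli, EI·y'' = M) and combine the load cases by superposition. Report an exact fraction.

Load 1 — point force P=20 kN at a=16/5 m (b=L-a=24/5):
  M_1 = Pa²(a+3b)(L-x)/L³ - Pa²b/L²  [x>a] = 20·(16/5)²·((16/5)+3·(24/5))·(8-(16/3))/8³ - 20·(16/5)²·(24/5)/8² = 256/75 kN·m
Load 2 — triangular load w₀=12 kN/m (0→w₀ over full span):
  M_2 = 3w₀Lx/20 - w₀L²/30 - w₀x³/(6L) = 3·12·8·(16/3)/20 - 12·8²/30 - 12·(16/3)³/(6·8) = 1792/135 kN·m
Superposition: M = Σ M_i = 11264/675 kN·m ≈ 16.687407 kN·m

M(16/3) = 11264/675 kN·m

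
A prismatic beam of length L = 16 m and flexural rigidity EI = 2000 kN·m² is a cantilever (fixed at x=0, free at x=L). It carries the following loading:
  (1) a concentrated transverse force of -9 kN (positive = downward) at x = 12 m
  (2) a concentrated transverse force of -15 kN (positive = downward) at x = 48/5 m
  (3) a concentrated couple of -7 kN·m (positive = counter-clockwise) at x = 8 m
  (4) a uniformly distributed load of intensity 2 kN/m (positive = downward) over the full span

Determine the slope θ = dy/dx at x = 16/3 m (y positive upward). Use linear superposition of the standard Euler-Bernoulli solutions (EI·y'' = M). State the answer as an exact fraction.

Load 1 — point force P=-9 kN at a=12 m (b=L-a=4):
  θ_1 = -Px(2a-x)/(2EI)  [x≤a] = -(-9)·(16/3)·(2·12-(16/3))/(2·2000) = 28/125 rad
Load 2 — point force P=-15 kN at a=48/5 m (b=L-a=32/5):
  θ_2 = -Px(2a-x)/(2EI)  [x≤a] = -(-15)·(16/3)·(2·(48/5)-(16/3))/(2·2000) = 104/375 rad
Load 3 — applied couple M₀=-7 kN·m at a=8 m (b=L-a=8):
  θ_3 = M₀x/EI  [x≤a] = (-7)·(16/3)/2000 = -7/375 rad
Load 4 — uniform load w=2 kN/m over full span:
  θ_4 = -wx(x²-3Lx+3L²)/(6EI) = -2·(16/3)·((16/3)²-3·16·(16/3)+3·16²)/(6·2000) = -4864/10125 rad
Superposition: θ = Σ θ_i = 23/10125 rad ≈ 0.002272 rad

θ(16/3) = 23/10125 rad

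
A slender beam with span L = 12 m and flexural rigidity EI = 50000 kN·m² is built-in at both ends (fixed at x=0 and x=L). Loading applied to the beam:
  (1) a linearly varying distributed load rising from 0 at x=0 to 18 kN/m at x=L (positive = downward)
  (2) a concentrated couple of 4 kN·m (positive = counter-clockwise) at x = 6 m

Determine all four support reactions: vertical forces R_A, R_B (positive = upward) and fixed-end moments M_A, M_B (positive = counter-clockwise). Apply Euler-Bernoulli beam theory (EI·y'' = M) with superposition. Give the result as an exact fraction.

R_A = 329/10 kN, M_A = 437/5 kN·m, R_B = 751/10 kN, M_B = -643/5 kN·m

Load 1 — triangular load w₀=18 kN/m (0→w₀ over full span):
  R_A = 3w₀L/20 = 3·18·12/20 = 162/5 kN
  M_A = w₀L²/30 = 18·12²/30 = 432/5 kN·m
  R_B = 7w₀L/20 = 7·18·12/20 = 378/5 kN
  M_B = -w₀L²/20 = -18·12²/20 = -648/5 kN·m
Load 2 — applied couple M₀=4 kN·m at a=6 m (b=L-a=6):
  R_A = 6M₀ab/L³ = 6·4·6·6/12³ = 1/2 kN
  M_A = M₀b(2a-b)/L² = 4·6·(2·6-6)/12² = 1 kN·m
  R_B = -6M₀ab/L³ = -6·4·6·6/12³ = -1/2 kN
  M_B = M₀a(2b-a)/L² = 4·6·(2·6-6)/12² = 1 kN·m
Superposition: R_A = 329/10 kN, M_A = 437/5 kN·m, R_B = 751/10 kN, M_B = -643/5 kN·m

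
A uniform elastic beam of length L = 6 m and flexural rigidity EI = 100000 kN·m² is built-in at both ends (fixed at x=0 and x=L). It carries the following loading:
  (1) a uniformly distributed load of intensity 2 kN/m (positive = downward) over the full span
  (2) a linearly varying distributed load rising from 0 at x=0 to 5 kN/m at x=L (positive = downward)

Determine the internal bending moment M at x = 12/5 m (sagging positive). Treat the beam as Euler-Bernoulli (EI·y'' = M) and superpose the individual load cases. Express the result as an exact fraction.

M(12/5) = 138/25 kN·m

Load 1 — uniform load w=2 kN/m over full span:
  M_1 = wLx/2 - wL²/12 - wx²/2 = 2·6·(12/5)/2 - 2·6²/12 - 2·(12/5)²/2 = 66/25 kN·m
Load 2 — triangular load w₀=5 kN/m (0→w₀ over full span):
  M_2 = 3w₀Lx/20 - w₀L²/30 - w₀x³/(6L) = 3·5·6·(12/5)/20 - 5·6²/30 - 5·(12/5)³/(6·6) = 72/25 kN·m
Superposition: M = Σ M_i = 138/25 kN·m ≈ 5.520000 kN·m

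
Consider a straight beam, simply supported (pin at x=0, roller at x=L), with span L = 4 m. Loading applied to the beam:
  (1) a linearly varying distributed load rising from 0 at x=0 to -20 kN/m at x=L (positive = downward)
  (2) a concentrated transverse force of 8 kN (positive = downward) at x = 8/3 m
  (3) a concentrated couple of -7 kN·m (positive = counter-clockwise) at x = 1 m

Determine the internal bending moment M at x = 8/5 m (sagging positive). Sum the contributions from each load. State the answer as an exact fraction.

M(8/5) = -709/75 kN·m

Load 1 — triangular load w₀=-20 kN/m (0→w₀ over full span):
  M_1 = w₀Lx/6 - w₀x³/(6L) = (-20)·4·(8/5)/6 - (-20)·(8/5)³/(6·4) = -448/25 kN·m
Load 2 — point force P=8 kN at a=8/3 m (b=L-a=4/3):
  M_2 = Pbx/L  [x≤a] = 8·(4/3)·(8/5)/4 = 64/15 kN·m
Load 3 — applied couple M₀=-7 kN·m at a=1 m (b=L-a=3):
  M_3 = M₀x/L - M₀  [x>a] = (-7)·(8/5)/4 - (-7) = 21/5 kN·m
Superposition: M = Σ M_i = -709/75 kN·m ≈ -9.453333 kN·m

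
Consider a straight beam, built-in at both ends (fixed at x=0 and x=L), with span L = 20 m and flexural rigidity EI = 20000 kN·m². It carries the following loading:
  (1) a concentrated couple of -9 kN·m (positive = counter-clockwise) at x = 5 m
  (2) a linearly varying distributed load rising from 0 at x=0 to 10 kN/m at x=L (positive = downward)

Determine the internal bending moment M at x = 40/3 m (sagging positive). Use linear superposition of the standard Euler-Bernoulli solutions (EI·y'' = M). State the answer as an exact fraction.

Load 1 — applied couple M₀=-9 kN·m at a=5 m (b=L-a=15):
  M_1 = R_Ax - M_A - M₀  [x>a] with R_A=-81/160, M_A=27/16 = (-81/160)·(40/3) - (27/16) - (-9) = 9/16 kN·m
Load 2 — triangular load w₀=10 kN/m (0→w₀ over full span):
  M_2 = 3w₀Lx/20 - w₀L²/30 - w₀x³/(6L) = 3·10·20·(40/3)/20 - 10·20²/30 - 10·(40/3)³/(6·20) = 5600/81 kN·m
Superposition: M = Σ M_i = 90329/1296 kN·m ≈ 69.698302 kN·m

M(40/3) = 90329/1296 kN·m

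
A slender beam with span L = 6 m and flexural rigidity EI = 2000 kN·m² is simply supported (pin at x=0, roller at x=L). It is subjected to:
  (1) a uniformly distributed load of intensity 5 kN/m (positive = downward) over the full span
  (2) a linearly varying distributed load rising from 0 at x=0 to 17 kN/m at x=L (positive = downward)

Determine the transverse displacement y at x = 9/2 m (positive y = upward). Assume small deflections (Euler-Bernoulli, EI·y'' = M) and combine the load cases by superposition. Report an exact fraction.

y(9/2) = -85401/1024000 m

Load 1 — uniform load w=5 kN/m over full span:
  y_1 = -wx(L³-2Lx²+x³)/(24EI) = -5·(9/2)·(6³-2·6·(9/2)²+(9/2)³)/(24·2000) = -1539/51200 m
Load 2 — triangular load w₀=17 kN/m (0→w₀ over full span):
  y_2 = -w₀x(7L⁴-10L²x²+3x⁴)/(360LEI) = -17·(9/2)·(7·6⁴-10·6²·(9/2)²+3·(9/2)⁴)/(360·6·2000) = -54621/1024000 m
Superposition: y = Σ y_i = -85401/1024000 m ≈ -0.083399 m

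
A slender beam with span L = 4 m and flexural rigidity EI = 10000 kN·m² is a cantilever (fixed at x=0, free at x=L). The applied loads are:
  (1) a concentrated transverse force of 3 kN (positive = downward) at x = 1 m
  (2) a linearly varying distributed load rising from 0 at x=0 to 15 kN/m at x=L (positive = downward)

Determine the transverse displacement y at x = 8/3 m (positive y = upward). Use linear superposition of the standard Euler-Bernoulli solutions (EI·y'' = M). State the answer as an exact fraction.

Load 1 — point force P=3 kN at a=1 m (b=L-a=3):
  y_1 = -Pa²(3x-a)/(6EI)  [x>a] = -3·1²·(3·(8/3)-1)/(6·10000) = -7/20000 m
Load 2 — triangular load w₀=15 kN/m (0→w₀ over full span):
  y_2 = (w₀Lx³/12-w₀L²x²/6-w₀x⁵/(120L))/EI = (15·4·(8/3)³/12-15·4²·(8/3)²/6-15·(8/3)⁵/(120·4))/10000 = -2944/151875 m
Superposition: y = Σ y_i = -95909/4860000 m ≈ -0.019734 m

y(8/3) = -95909/4860000 m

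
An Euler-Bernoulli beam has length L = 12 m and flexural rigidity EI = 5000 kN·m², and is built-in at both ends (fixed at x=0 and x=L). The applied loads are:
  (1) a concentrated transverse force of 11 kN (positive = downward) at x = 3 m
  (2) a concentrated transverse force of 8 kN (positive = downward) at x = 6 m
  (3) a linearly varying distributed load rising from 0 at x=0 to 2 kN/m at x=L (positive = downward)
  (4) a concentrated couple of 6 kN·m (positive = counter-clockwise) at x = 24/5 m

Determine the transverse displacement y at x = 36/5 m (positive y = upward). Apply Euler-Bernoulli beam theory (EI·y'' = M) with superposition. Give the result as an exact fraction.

Load 1 — point force P=11 kN at a=3 m (b=L-a=9):
  y_1 = -Pa²(L-x)²(3bL-(3b+a)(L-x))/(6L³EI)  [x>a] = -11·3²·(12-(36/5))²·(3·9·12-(3·9+3)·(12-(36/5)))/(6·12³·5000) = -99/12500 m
Load 2 — point force P=8 kN at a=6 m (b=L-a=6):
  y_2 = -Pa²(L-x)²(3bL-(3b+a)(L-x))/(6L³EI)  [x>a] = -8·6²·(12-(36/5))²·(3·6·12-(3·6+6)·(12-(36/5)))/(6·12³·5000) = -1008/78125 m
Load 3 — triangular load w₀=2 kN/m (0→w₀ over full span):
  y_3 = -w₀x²(L-x)²(x+2L)/(120LEI) = -2·(36/5)²·(12-(36/5))²·((36/5)+2·12)/(120·12·5000) = -101088/9765625 m
Load 4 — applied couple M₀=6 kN·m at a=24/5 m (b=L-a=36/5):
  y_4 = (R_Ax³/6 - M_Ax²/2 - M₀(x-a)²/2)/EI  [x>a] with R_A=18/25, M_A=18/25 = ((18/25)·(36/5)³/6 - (18/25)·(36/5)²/2 - 6·((36/5)-(24/5))²/2)/5000 = 3456/1953125 m
Superposition: y = Σ y_i = -1148607/39062500 m ≈ -0.029404 m

y(36/5) = -1148607/39062500 m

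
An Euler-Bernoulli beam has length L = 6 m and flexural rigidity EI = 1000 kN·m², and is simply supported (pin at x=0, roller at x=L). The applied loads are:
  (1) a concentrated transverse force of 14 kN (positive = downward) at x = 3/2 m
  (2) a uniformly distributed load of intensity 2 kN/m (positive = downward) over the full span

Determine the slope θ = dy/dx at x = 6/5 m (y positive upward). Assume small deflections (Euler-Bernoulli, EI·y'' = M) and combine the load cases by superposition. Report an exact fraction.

θ(6/5) = -68517/2000000 rad

Load 1 — point force P=14 kN at a=3/2 m (b=L-a=9/2):
  θ_1 = -Pb(L²-b²-3x²)/(6LEI)  [x≤a] = -14·(9/2)·(6²-(9/2)²-3·(6/5)²)/(6·6·1000) = -8001/400000 rad
Load 2 — uniform load w=2 kN/m over full span:
  θ_2 = -w(L³-6Lx²+4x³)/(24EI) = -2·(6³-6·6·(6/5)²+4·(6/5)³)/(24·1000) = -891/62500 rad
Superposition: θ = Σ θ_i = -68517/2000000 rad ≈ -0.034258 rad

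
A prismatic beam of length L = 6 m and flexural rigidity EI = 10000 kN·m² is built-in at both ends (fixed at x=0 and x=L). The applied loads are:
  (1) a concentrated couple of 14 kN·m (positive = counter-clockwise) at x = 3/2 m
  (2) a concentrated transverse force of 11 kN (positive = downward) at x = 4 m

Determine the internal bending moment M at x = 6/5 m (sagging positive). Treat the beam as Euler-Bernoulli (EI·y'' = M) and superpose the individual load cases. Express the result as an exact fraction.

Load 1 — applied couple M₀=14 kN·m at a=3/2 m (b=L-a=9/2):
  M_1 = R_Ax - M_A  [x≤a] with R_A=21/8, M_A=-21/8 = (21/8)·(6/5) - (-21/8) = 231/40 kN·m
Load 2 — point force P=11 kN at a=4 m (b=L-a=2):
  M_2 = Pb²(3a+b)x/L³ - Pab²/L²  [x≤a] = 11·2²·(3·4+2)·(6/5)/6³ - 11·4·2²/6² = -22/15 kN·m
Superposition: M = Σ M_i = 517/120 kN·m ≈ 4.308333 kN·m

M(6/5) = 517/120 kN·m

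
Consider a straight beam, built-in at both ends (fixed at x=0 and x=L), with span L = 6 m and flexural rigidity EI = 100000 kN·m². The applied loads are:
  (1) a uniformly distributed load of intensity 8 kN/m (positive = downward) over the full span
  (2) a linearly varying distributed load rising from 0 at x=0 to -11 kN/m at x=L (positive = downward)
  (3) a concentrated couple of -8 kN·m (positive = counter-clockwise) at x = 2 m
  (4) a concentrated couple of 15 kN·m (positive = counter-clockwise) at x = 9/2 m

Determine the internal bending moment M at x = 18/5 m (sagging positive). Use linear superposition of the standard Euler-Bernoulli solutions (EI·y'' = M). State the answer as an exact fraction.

Load 1 — uniform load w=8 kN/m over full span:
  M_1 = wLx/2 - wL²/12 - wx²/2 = 8·6·(18/5)/2 - 8·6²/12 - 8·(18/5)²/2 = 264/25 kN·m
Load 2 — triangular load w₀=-11 kN/m (0→w₀ over full span):
  M_2 = 3w₀Lx/20 - w₀L²/30 - w₀x³/(6L) = 3·(-11)·6·(18/5)/20 - (-11)·6²/30 - (-11)·(18/5)³/(6·6) = -1023/125 kN·m
Load 3 — applied couple M₀=-8 kN·m at a=2 m (b=L-a=4):
  M_3 = R_Ax - M_A - M₀  [x>a] with R_A=-16/9, M_A=0 = (-16/9)·(18/5) - 0 - (-8) = 8/5 kN·m
Load 4 — applied couple M₀=15 kN·m at a=9/2 m (b=L-a=3/2):
  M_4 = R_Ax - M_A  [x≤a] with R_A=45/16, M_A=75/16 = (45/16)·(18/5) - (75/16) = 87/16 kN·m
Superposition: M = Σ M_i = 18827/2000 kN·m ≈ 9.413500 kN·m

M(18/5) = 18827/2000 kN·m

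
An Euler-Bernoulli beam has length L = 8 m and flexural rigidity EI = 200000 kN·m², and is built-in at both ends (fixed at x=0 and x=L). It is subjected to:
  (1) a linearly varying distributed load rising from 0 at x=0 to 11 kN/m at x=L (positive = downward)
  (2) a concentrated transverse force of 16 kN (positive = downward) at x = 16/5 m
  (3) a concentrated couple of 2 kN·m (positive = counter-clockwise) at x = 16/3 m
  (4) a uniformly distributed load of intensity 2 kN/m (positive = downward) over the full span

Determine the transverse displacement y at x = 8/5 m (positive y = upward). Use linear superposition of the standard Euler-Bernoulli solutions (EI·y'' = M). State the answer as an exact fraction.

Load 1 — triangular load w₀=11 kN/m (0→w₀ over full span):
  y_1 = -w₀x²(L-x)²(x+2L)/(120LEI) = -11·(8/5)²·(8-(8/5))²·((8/5)+2·8)/(120·8·200000) = -15488/146484375 m
Load 2 — point force P=16 kN at a=16/5 m (b=L-a=24/5):
  y_2 = -Pb²x²(3aL-(3a+b)x)/(6L³EI)  [x≤a] = -16·(24/5)²·(8/5)²·(3·(16/5)·8-(3·(16/5)+(24/5))·(8/5))/(6·8³·200000) = -4032/48828125 m
Load 3 — applied couple M₀=2 kN·m at a=16/3 m (b=L-a=8/3):
  y_3 = (R_Ax³/6 - M_Ax²/2)/EI  [x≤a] with R_A=1/3, M_A=2/3 = ((1/3)·(8/5)³/6 - (2/3)·(8/5)²/2)/200000 = -11/3515625 m
Load 4 — uniform load w=2 kN/m over full span:
  y_4 = -wx²(L-x)²/(24EI) = -2·(8/5)²·(8-(8/5))²/(24·200000) = -256/5859375 m
Superposition: y = Σ y_i = -103327/439453125 m ≈ -0.000235 m

y(8/5) = -103327/439453125 m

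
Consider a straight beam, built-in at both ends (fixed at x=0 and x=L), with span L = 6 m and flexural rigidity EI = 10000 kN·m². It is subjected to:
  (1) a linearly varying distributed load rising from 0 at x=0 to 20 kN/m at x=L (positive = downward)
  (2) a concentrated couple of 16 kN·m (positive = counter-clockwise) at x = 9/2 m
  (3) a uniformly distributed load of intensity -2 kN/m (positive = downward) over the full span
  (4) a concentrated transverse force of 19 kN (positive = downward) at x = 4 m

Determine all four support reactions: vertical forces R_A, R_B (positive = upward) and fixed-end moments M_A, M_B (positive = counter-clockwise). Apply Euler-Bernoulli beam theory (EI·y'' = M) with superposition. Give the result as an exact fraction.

Load 1 — triangular load w₀=20 kN/m (0→w₀ over full span):
  R_A = 3w₀L/20 = 3·20·6/20 = 18 kN
  M_A = w₀L²/30 = 20·6²/30 = 24 kN·m
  R_B = 7w₀L/20 = 7·20·6/20 = 42 kN
  M_B = -w₀L²/20 = -20·6²/20 = -36 kN·m
Load 2 — applied couple M₀=16 kN·m at a=9/2 m (b=L-a=3/2):
  R_A = 6M₀ab/L³ = 6·16·(9/2)·(3/2)/6³ = 3 kN
  M_A = M₀b(2a-b)/L² = 16·(3/2)·(2·(9/2)-(3/2))/6² = 5 kN·m
  R_B = -6M₀ab/L³ = -6·16·(9/2)·(3/2)/6³ = -3 kN
  M_B = M₀a(2b-a)/L² = 16·(9/2)·(2·(3/2)-(9/2))/6² = -3 kN·m
Load 3 — uniform load w=-2 kN/m over full span:
  R_A = wL/2 = (-2)·6/2 = -6 kN
  M_A = wL²/12 = (-2)·6²/12 = -6 kN·m
  R_B = wL/2 = (-2)·6/2 = -6 kN
  M_B = -wL²/12 = -(-2)·6²/12 = 6 kN·m
Load 4 — point force P=19 kN at a=4 m (b=L-a=2):
  R_A = Pb²(3a+b)/L³ = 19·2²·(3·4+2)/6³ = 133/27 kN
  M_A = Pab²/L² = 19·4·2²/6² = 76/9 kN·m
  R_B = Pa²(a+3b)/L³ = 19·4²·(4+3·2)/6³ = 380/27 kN
  M_B = -Pa²b/L² = -19·4²·2/6² = -152/9 kN·m
Superposition: R_A = 538/27 kN, M_A = 283/9 kN·m, R_B = 1271/27 kN, M_B = -449/9 kN·m

R_A = 538/27 kN, M_A = 283/9 kN·m, R_B = 1271/27 kN, M_B = -449/9 kN·m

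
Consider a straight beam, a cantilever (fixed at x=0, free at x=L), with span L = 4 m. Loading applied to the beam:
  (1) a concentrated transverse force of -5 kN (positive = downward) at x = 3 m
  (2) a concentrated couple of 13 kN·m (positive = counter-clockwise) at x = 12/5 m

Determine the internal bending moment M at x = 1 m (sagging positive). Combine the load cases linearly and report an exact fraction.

Load 1 — point force P=-5 kN at a=3 m (b=L-a=1):
  M_1 = -P(a-x)  [x≤a] = -(-5)·(3-1) = 10 kN·m
Load 2 — applied couple M₀=13 kN·m at a=12/5 m (b=L-a=8/5):
  M_2 = M₀  [x≤a] = 13 = 13 kN·m
Superposition: M = Σ M_i = 23 kN·m ≈ 23.000000 kN·m

M(1) = 23 kN·m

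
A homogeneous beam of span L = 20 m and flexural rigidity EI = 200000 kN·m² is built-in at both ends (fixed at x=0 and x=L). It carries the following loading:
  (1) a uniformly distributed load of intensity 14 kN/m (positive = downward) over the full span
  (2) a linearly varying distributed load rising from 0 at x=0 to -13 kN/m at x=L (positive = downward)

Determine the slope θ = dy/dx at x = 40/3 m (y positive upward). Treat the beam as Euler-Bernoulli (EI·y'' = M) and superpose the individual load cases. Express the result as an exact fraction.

θ(40/3) = 119/60750 rad

Load 1 — uniform load w=14 kN/m over full span:
  θ_1 = -wx(L-x)(L-2x)/(12EI) = -14·(40/3)·(20-(40/3))·(20-2·(40/3))/(12·200000) = 7/2025 rad
Load 2 — triangular load w₀=-13 kN/m (0→w₀ over full span):
  θ_2 = -w₀(2x(L-x)(L-2x)(x+2L)+x²(L-x)²)/(120LEI) = -(-13)·(2·(40/3)·(20-(40/3))·(20-2·(40/3))·((40/3)+2·20)+(40/3)²·(20-(40/3))²)/(120·20·200000) = -91/60750 rad
Superposition: θ = Σ θ_i = 119/60750 rad ≈ 0.001959 rad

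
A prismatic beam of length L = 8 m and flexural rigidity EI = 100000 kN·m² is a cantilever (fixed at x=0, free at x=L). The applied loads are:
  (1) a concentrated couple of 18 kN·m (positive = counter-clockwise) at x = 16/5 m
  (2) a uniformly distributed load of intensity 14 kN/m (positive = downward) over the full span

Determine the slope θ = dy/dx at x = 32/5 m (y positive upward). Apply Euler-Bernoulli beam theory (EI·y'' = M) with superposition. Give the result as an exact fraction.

θ(32/5) = -13213/1171875 rad

Load 1 — applied couple M₀=18 kN·m at a=16/5 m (b=L-a=24/5):
  θ_1 = M₀a/EI  [x>a] = 18·(16/5)/100000 = 9/15625 rad
Load 2 — uniform load w=14 kN/m over full span:
  θ_2 = -wx(x²-3Lx+3L²)/(6EI) = -14·(32/5)·((32/5)²-3·8·(32/5)+3·8²)/(6·100000) = -13888/1171875 rad
Superposition: θ = Σ θ_i = -13213/1171875 rad ≈ -0.011275 rad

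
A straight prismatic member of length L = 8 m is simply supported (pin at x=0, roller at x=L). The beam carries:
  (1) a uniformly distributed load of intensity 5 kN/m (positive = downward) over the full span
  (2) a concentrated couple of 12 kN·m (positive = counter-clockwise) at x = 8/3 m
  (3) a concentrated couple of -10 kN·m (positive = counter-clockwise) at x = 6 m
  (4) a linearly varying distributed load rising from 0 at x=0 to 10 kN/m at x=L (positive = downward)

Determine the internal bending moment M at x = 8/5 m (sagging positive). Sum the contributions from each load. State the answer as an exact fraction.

M(8/5) = 1162/25 kN·m

Load 1 — uniform load w=5 kN/m over full span:
  M_1 = wx(L-x)/2 = 5·(8/5)·(8-(8/5))/2 = 128/5 kN·m
Load 2 — applied couple M₀=12 kN·m at a=8/3 m (b=L-a=16/3):
  M_2 = M₀x/L  [x≤a] = 12·(8/5)/8 = 12/5 kN·m
Load 3 — applied couple M₀=-10 kN·m at a=6 m (b=L-a=2):
  M_3 = M₀x/L  [x≤a] = (-10)·(8/5)/8 = -2 kN·m
Load 4 — triangular load w₀=10 kN/m (0→w₀ over full span):
  M_4 = w₀Lx/6 - w₀x³/(6L) = 10·8·(8/5)/6 - 10·(8/5)³/(6·8) = 512/25 kN·m
Superposition: M = Σ M_i = 1162/25 kN·m ≈ 46.480000 kN·m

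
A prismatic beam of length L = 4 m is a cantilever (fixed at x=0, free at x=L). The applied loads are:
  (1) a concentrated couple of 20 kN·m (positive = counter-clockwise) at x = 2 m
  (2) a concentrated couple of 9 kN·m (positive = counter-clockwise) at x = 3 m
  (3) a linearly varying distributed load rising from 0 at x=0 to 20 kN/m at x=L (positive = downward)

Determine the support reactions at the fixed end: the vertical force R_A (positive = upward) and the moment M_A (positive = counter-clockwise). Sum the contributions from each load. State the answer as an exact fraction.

Load 1 — applied couple M₀=20 kN·m at a=2 m (b=L-a=2):
  R_A = 0 kN
  M_A = -M₀ = -20 kN·m
Load 2 — applied couple M₀=9 kN·m at a=3 m (b=L-a=1):
  R_A = 0 kN
  M_A = -M₀ = -9 kN·m
Load 3 — triangular load w₀=20 kN/m (0→w₀ over full span):
  R_A = w₀L/2 = 20·4/2 = 40 kN
  M_A = w₀L²/3 = 20·4²/3 = 320/3 kN·m
Superposition: R_A = 40 kN, M_A = 233/3 kN·m

R_A = 40 kN, M_A = 233/3 kN·m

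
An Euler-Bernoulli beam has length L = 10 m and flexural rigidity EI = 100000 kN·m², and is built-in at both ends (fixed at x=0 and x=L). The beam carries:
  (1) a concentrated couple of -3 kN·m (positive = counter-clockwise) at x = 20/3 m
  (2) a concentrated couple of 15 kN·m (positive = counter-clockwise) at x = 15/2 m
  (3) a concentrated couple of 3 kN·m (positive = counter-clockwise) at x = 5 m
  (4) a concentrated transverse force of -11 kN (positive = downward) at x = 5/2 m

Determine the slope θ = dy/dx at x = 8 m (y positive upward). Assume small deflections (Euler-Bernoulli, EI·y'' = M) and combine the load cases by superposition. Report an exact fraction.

θ(8) = 29/4000000 rad

Load 1 — applied couple M₀=-3 kN·m at a=20/3 m (b=L-a=10/3):
  θ_1 = (R_Ax²/2 - M_Ax - M₀(x-a))/EI  [x>a] with R_A=-2/5, M_A=-1 = ((-2/5)·8²/2 - (-1)·8 - (-3)·(8-(20/3)))/100000 = -1/125000 rad
Load 2 — applied couple M₀=15 kN·m at a=15/2 m (b=L-a=5/2):
  θ_2 = (R_Ax²/2 - M_Ax - M₀(x-a))/EI  [x>a] with R_A=27/16, M_A=75/16 = ((27/16)·8²/2 - (75/16)·8 - 15·(8-(15/2)))/100000 = 9/100000 rad
Load 3 — applied couple M₀=3 kN·m at a=5 m (b=L-a=5):
  θ_3 = (R_Ax²/2 - M_Ax - M₀(x-a))/EI  [x>a] with R_A=9/20, M_A=3/4 = ((9/20)·8²/2 - (3/4)·8 - 3·(8-5))/100000 = -3/500000 rad
Load 4 — point force P=-11 kN at a=5/2 m (b=L-a=15/2):
  θ_4 = Pa²(L-x)(2bL-(3b+a)(L-x))/(2L³EI)  [x>a] = (-11)·(5/2)²·(10-8)·(2·(15/2)·10-(3·(15/2)+(5/2))·(10-8))/(2·10³·100000) = -11/160000 rad
Superposition: θ = Σ θ_i = 29/4000000 rad ≈ 0.000007 rad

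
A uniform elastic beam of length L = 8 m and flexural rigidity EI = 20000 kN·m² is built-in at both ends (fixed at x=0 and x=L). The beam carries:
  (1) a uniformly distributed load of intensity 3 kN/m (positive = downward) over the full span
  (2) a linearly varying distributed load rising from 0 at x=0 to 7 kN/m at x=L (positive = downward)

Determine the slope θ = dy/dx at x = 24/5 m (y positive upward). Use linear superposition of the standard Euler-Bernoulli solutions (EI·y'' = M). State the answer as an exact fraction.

θ(24/5) = 232/390625 rad

Load 1 — uniform load w=3 kN/m over full span:
  θ_1 = -wx(L-x)(L-2x)/(12EI) = -3·(24/5)·(8-(24/5))·(8-2·(24/5))/(12·20000) = 24/78125 rad
Load 2 — triangular load w₀=7 kN/m (0→w₀ over full span):
  θ_2 = -w₀(2x(L-x)(L-2x)(x+2L)+x²(L-x)²)/(120LEI) = -7·(2·(24/5)·(8-(24/5))·(8-2·(24/5))·((24/5)+2·8)+(24/5)²·(8-(24/5))²)/(120·8·20000) = 112/390625 rad
Superposition: θ = Σ θ_i = 232/390625 rad ≈ 0.000594 rad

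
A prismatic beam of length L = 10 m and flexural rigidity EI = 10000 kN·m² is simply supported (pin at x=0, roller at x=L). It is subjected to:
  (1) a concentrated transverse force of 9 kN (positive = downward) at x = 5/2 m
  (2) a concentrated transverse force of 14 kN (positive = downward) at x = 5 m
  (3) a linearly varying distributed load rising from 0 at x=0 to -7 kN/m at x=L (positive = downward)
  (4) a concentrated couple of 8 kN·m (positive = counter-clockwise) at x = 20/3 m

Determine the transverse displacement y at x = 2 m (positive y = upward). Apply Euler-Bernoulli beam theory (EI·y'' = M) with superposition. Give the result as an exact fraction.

Load 1 — point force P=9 kN at a=5/2 m (b=L-a=15/2):
  y_1 = -Pbx(L²-b²-x²)/(6LEI)  [x≤a] = -9·(15/2)·2·(10²-(15/2)²-2²)/(6·10·10000) = -1431/160000 m
Load 2 — point force P=14 kN at a=5 m (b=L-a=5):
  y_2 = -Pbx(L²-b²-x²)/(6LEI)  [x≤a] = -14·5·2·(10²-5²-2²)/(6·10·10000) = -497/30000 m
Load 3 — triangular load w₀=-7 kN/m (0→w₀ over full span):
  y_3 = -w₀x(7L⁴-10L²x²+3x⁴)/(360LEI) = -(-7)·2·(7·10⁴-10·10²·2²+3·2⁴)/(360·10·10000) = 1204/46875 m
Load 4 — applied couple M₀=8 kN·m at a=20/3 m (b=L-a=10/3):
  y_4 = (M₀x³/(6L)+C₁x)/EI  [x≤a] with C₁=M₀(3b²-L²)/(6L)=-80/9 = (8·2³/(6·10)+(-80/9)·2)/10000 = -47/28125 m
Superposition: y = Σ y_i = -53863/36000000 m ≈ -0.001496 m

y(2) = -53863/36000000 m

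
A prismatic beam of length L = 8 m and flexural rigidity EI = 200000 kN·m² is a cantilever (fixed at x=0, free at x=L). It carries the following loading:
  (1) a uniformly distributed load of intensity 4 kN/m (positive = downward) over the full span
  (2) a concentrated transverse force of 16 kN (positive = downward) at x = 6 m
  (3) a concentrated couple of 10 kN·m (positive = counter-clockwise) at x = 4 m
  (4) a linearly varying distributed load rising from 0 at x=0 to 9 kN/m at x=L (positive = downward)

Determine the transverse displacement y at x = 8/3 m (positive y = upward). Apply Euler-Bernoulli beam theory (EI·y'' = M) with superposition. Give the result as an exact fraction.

Load 1 — uniform load w=4 kN/m over full span:
  y_1 = -wx²(x²-4Lx+6L²)/(24EI) = -4·(8/3)²·((8/3)²-4·8·(8/3)+6·8²)/(24·200000) = -1376/759375 m
Load 2 — point force P=16 kN at a=6 m (b=L-a=2):
  y_2 = -Px²(3a-x)/(6EI)  [x≤a] = -16·(8/3)²·(3·6-(8/3))/(6·200000) = -368/253125 m
Load 3 — applied couple M₀=10 kN·m at a=4 m (b=L-a=4):
  y_3 = M₀x²/(2EI)  [x≤a] = 10·(8/3)²/(2·200000) = 1/5625 m
Load 4 — triangular load w₀=9 kN/m (0→w₀ over full span):
  y_4 = (w₀Lx³/12-w₀L²x²/6-w₀x⁵/(120L))/EI = (9·8·(8/3)³/12-9·8²·(8/3)²/6-9·(8/3)⁵/(120·8))/200000 = -3608/1265625 m
Superposition: y = Σ y_i = -22549/3796875 m ≈ -0.005939 m

y(8/3) = -22549/3796875 m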